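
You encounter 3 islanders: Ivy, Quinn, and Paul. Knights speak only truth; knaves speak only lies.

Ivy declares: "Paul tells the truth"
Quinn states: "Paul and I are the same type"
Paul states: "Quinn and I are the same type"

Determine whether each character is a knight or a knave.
Ivy is a knight.
Quinn is a knight.
Paul is a knight.

Verification:
- Ivy (knight) says "Paul tells the truth" - this is TRUE because Paul is a knight.
- Quinn (knight) says "Paul and I are the same type" - this is TRUE because Quinn is a knight and Paul is a knight.
- Paul (knight) says "Quinn and I are the same type" - this is TRUE because Paul is a knight and Quinn is a knight.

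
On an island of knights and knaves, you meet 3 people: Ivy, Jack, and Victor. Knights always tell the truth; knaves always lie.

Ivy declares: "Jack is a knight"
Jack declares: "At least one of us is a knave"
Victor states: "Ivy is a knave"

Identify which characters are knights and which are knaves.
Ivy is a knight.
Jack is a knight.
Victor is a knave.

Verification:
- Ivy (knight) says "Jack is a knight" - this is TRUE because Jack is a knight.
- Jack (knight) says "At least one of us is a knave" - this is TRUE because Victor is a knave.
- Victor (knave) says "Ivy is a knave" - this is FALSE (a lie) because Ivy is a knight.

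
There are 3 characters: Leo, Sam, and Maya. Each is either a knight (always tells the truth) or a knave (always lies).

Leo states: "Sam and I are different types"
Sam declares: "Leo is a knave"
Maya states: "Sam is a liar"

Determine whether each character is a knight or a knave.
Leo is a knight.
Sam is a knave.
Maya is a knight.

Verification:
- Leo (knight) says "Sam and I are different types" - this is TRUE because Leo is a knight and Sam is a knave.
- Sam (knave) says "Leo is a knave" - this is FALSE (a lie) because Leo is a knight.
- Maya (knight) says "Sam is a liar" - this is TRUE because Sam is a knave.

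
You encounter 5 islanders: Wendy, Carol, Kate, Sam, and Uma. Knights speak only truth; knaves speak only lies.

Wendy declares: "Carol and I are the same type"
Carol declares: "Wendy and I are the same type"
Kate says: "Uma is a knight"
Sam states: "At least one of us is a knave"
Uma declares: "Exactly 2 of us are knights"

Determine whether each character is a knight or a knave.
Wendy is a knight.
Carol is a knight.
Kate is a knave.
Sam is a knight.
Uma is a knave.

Verification:
- Wendy (knight) says "Carol and I are the same type" - this is TRUE because Wendy is a knight and Carol is a knight.
- Carol (knight) says "Wendy and I are the same type" - this is TRUE because Carol is a knight and Wendy is a knight.
- Kate (knave) says "Uma is a knight" - this is FALSE (a lie) because Uma is a knave.
- Sam (knight) says "At least one of us is a knave" - this is TRUE because Kate and Uma are knaves.
- Uma (knave) says "Exactly 2 of us are knights" - this is FALSE (a lie) because there are 3 knights.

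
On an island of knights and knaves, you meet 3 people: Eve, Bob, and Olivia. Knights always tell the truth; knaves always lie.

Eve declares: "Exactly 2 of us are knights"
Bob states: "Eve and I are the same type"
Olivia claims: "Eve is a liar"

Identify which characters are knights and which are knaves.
Eve is a knight.
Bob is a knight.
Olivia is a knave.

Verification:
- Eve (knight) says "Exactly 2 of us are knights" - this is TRUE because there are 2 knights.
- Bob (knight) says "Eve and I are the same type" - this is TRUE because Bob is a knight and Eve is a knight.
- Olivia (knave) says "Eve is a liar" - this is FALSE (a lie) because Eve is a knight.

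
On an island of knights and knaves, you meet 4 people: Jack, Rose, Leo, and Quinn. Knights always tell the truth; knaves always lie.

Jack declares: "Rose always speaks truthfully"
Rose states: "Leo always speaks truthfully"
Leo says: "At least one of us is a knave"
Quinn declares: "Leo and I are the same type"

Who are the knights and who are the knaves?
Jack is a knight.
Rose is a knight.
Leo is a knight.
Quinn is a knave.

Verification:
- Jack (knight) says "Rose always speaks truthfully" - this is TRUE because Rose is a knight.
- Rose (knight) says "Leo always speaks truthfully" - this is TRUE because Leo is a knight.
- Leo (knight) says "At least one of us is a knave" - this is TRUE because Quinn is a knave.
- Quinn (knave) says "Leo and I are the same type" - this is FALSE (a lie) because Quinn is a knave and Leo is a knight.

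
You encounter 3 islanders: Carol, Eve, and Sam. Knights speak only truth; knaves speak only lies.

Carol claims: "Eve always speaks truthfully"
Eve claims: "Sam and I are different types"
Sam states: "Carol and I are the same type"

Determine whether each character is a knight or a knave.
Carol is a knight.
Eve is a knight.
Sam is a knave.

Verification:
- Carol (knight) says "Eve always speaks truthfully" - this is TRUE because Eve is a knight.
- Eve (knight) says "Sam and I are different types" - this is TRUE because Eve is a knight and Sam is a knave.
- Sam (knave) says "Carol and I are the same type" - this is FALSE (a lie) because Sam is a knave and Carol is a knight.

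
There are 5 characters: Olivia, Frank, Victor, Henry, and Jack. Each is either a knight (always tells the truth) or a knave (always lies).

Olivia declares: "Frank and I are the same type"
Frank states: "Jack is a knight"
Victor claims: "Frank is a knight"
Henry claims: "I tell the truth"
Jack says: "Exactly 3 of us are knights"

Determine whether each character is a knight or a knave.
Olivia is a knave.
Frank is a knight.
Victor is a knight.
Henry is a knave.
Jack is a knight.

Verification:
- Olivia (knave) says "Frank and I are the same type" - this is FALSE (a lie) because Olivia is a knave and Frank is a knight.
- Frank (knight) says "Jack is a knight" - this is TRUE because Jack is a knight.
- Victor (knight) says "Frank is a knight" - this is TRUE because Frank is a knight.
- Henry (knave) says "I tell the truth" - this is FALSE (a lie) because Henry is a knave.
- Jack (knight) says "Exactly 3 of us are knights" - this is TRUE because there are 3 knights.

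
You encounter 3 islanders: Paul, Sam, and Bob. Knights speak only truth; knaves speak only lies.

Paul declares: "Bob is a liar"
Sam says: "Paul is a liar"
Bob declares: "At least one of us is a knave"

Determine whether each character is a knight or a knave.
Paul is a knave.
Sam is a knight.
Bob is a knight.

Verification:
- Paul (knave) says "Bob is a liar" - this is FALSE (a lie) because Bob is a knight.
- Sam (knight) says "Paul is a liar" - this is TRUE because Paul is a knave.
- Bob (knight) says "At least one of us is a knave" - this is TRUE because Paul is a knave.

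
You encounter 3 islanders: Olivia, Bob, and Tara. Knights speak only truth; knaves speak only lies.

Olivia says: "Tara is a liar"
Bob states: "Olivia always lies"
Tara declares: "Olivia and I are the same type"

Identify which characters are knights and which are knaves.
Olivia is a knight.
Bob is a knave.
Tara is a knave.

Verification:
- Olivia (knight) says "Tara is a liar" - this is TRUE because Tara is a knave.
- Bob (knave) says "Olivia always lies" - this is FALSE (a lie) because Olivia is a knight.
- Tara (knave) says "Olivia and I are the same type" - this is FALSE (a lie) because Tara is a knave and Olivia is a knight.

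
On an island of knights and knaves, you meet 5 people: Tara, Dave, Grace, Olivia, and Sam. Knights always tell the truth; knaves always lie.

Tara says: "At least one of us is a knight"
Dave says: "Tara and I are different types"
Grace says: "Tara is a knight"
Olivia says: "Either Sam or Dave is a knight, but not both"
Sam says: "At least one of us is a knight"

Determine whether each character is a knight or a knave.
Tara is a knave.
Dave is a knave.
Grace is a knave.
Olivia is a knave.
Sam is a knave.

Verification:
- Tara (knave) says "At least one of us is a knight" - this is FALSE (a lie) because no one is a knight.
- Dave (knave) says "Tara and I are different types" - this is FALSE (a lie) because Dave is a knave and Tara is a knave.
- Grace (knave) says "Tara is a knight" - this is FALSE (a lie) because Tara is a knave.
- Olivia (knave) says "Either Sam or Dave is a knight, but not both" - this is FALSE (a lie) because Sam is a knave and Dave is a knave.
- Sam (knave) says "At least one of us is a knight" - this is FALSE (a lie) because no one is a knight.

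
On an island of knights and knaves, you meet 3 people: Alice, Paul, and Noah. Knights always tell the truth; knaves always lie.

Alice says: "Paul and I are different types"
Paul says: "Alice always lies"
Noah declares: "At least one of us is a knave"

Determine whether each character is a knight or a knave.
Alice is a knight.
Paul is a knave.
Noah is a knight.

Verification:
- Alice (knight) says "Paul and I are different types" - this is TRUE because Alice is a knight and Paul is a knave.
- Paul (knave) says "Alice always lies" - this is FALSE (a lie) because Alice is a knight.
- Noah (knight) says "At least one of us is a knave" - this is TRUE because Paul is a knave.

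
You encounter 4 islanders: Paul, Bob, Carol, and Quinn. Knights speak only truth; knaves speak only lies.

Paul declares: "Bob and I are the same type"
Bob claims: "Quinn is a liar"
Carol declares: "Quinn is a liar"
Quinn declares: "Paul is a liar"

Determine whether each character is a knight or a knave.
Paul is a knight.
Bob is a knight.
Carol is a knight.
Quinn is a knave.

Verification:
- Paul (knight) says "Bob and I are the same type" - this is TRUE because Paul is a knight and Bob is a knight.
- Bob (knight) says "Quinn is a liar" - this is TRUE because Quinn is a knave.
- Carol (knight) says "Quinn is a liar" - this is TRUE because Quinn is a knave.
- Quinn (knave) says "Paul is a liar" - this is FALSE (a lie) because Paul is a knight.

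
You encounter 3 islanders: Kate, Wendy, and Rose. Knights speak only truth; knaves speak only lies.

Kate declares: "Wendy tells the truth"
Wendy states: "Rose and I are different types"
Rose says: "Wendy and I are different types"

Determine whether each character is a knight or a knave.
Kate is a knave.
Wendy is a knave.
Rose is a knave.

Verification:
- Kate (knave) says "Wendy tells the truth" - this is FALSE (a lie) because Wendy is a knave.
- Wendy (knave) says "Rose and I are different types" - this is FALSE (a lie) because Wendy is a knave and Rose is a knave.
- Rose (knave) says "Wendy and I are different types" - this is FALSE (a lie) because Rose is a knave and Wendy is a knave.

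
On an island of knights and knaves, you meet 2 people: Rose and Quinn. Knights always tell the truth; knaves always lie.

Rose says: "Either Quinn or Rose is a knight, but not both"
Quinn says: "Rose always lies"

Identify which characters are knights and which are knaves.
Rose is a knight.
Quinn is a knave.

Verification:
- Rose (knight) says "Either Quinn or Rose is a knight, but not both" - this is TRUE because Quinn is a knave and Rose is a knight.
- Quinn (knave) says "Rose always lies" - this is FALSE (a lie) because Rose is a knight.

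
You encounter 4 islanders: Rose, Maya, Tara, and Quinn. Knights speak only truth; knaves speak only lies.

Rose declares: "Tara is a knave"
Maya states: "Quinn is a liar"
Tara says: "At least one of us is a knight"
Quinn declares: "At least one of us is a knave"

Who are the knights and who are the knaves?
Rose is a knave.
Maya is a knave.
Tara is a knight.
Quinn is a knight.

Verification:
- Rose (knave) says "Tara is a knave" - this is FALSE (a lie) because Tara is a knight.
- Maya (knave) says "Quinn is a liar" - this is FALSE (a lie) because Quinn is a knight.
- Tara (knight) says "At least one of us is a knight" - this is TRUE because Tara and Quinn are knights.
- Quinn (knight) says "At least one of us is a knave" - this is TRUE because Rose and Maya are knaves.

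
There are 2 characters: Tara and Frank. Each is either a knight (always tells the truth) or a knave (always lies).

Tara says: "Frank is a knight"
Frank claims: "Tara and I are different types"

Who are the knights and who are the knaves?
Tara is a knave.
Frank is a knave.

Verification:
- Tara (knave) says "Frank is a knight" - this is FALSE (a lie) because Frank is a knave.
- Frank (knave) says "Tara and I are different types" - this is FALSE (a lie) because Frank is a knave and Tara is a knave.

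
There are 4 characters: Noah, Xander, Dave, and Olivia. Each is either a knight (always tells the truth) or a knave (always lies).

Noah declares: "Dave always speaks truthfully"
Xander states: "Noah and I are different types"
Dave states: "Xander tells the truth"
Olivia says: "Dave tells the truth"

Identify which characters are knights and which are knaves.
Noah is a knave.
Xander is a knave.
Dave is a knave.
Olivia is a knave.

Verification:
- Noah (knave) says "Dave always speaks truthfully" - this is FALSE (a lie) because Dave is a knave.
- Xander (knave) says "Noah and I are different types" - this is FALSE (a lie) because Xander is a knave and Noah is a knave.
- Dave (knave) says "Xander tells the truth" - this is FALSE (a lie) because Xander is a knave.
- Olivia (knave) says "Dave tells the truth" - this is FALSE (a lie) because Dave is a knave.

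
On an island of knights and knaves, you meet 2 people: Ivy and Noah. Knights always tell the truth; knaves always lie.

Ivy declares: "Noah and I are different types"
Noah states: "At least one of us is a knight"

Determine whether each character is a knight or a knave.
Ivy is a knave.
Noah is a knave.

Verification:
- Ivy (knave) says "Noah and I are different types" - this is FALSE (a lie) because Ivy is a knave and Noah is a knave.
- Noah (knave) says "At least one of us is a knight" - this is FALSE (a lie) because no one is a knight.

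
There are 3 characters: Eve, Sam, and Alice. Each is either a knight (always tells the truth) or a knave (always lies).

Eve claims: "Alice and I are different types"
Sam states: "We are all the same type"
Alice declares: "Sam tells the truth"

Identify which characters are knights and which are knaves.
Eve is a knight.
Sam is a knave.
Alice is a knave.

Verification:
- Eve (knight) says "Alice and I are different types" - this is TRUE because Eve is a knight and Alice is a knave.
- Sam (knave) says "We are all the same type" - this is FALSE (a lie) because Eve is a knight and Sam and Alice are knaves.
- Alice (knave) says "Sam tells the truth" - this is FALSE (a lie) because Sam is a knave.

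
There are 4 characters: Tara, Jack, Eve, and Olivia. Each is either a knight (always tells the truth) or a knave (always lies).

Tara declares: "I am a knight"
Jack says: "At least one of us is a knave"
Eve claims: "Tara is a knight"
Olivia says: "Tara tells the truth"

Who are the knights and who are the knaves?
Tara is a knave.
Jack is a knight.
Eve is a knave.
Olivia is a knave.

Verification:
- Tara (knave) says "I am a knight" - this is FALSE (a lie) because Tara is a knave.
- Jack (knight) says "At least one of us is a knave" - this is TRUE because Tara, Eve, and Olivia are knaves.
- Eve (knave) says "Tara is a knight" - this is FALSE (a lie) because Tara is a knave.
- Olivia (knave) says "Tara tells the truth" - this is FALSE (a lie) because Tara is a knave.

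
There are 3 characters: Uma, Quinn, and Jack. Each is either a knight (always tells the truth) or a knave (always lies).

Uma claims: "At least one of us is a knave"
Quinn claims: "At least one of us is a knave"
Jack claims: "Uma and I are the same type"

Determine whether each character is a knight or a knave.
Uma is a knight.
Quinn is a knight.
Jack is a knave.

Verification:
- Uma (knight) says "At least one of us is a knave" - this is TRUE because Jack is a knave.
- Quinn (knight) says "At least one of us is a knave" - this is TRUE because Jack is a knave.
- Jack (knave) says "Uma and I are the same type" - this is FALSE (a lie) because Jack is a knave and Uma is a knight.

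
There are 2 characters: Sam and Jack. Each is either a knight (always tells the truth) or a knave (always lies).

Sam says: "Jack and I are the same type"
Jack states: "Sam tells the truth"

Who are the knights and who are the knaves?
Sam is a knight.
Jack is a knight.

Verification:
- Sam (knight) says "Jack and I are the same type" - this is TRUE because Sam is a knight and Jack is a knight.
- Jack (knight) says "Sam tells the truth" - this is TRUE because Sam is a knight.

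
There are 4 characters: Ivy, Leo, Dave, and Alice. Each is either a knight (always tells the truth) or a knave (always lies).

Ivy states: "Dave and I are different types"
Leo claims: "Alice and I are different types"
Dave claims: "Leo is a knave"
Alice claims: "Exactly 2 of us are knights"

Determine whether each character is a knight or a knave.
Ivy is a knave.
Leo is a knight.
Dave is a knave.
Alice is a knave.

Verification:
- Ivy (knave) says "Dave and I are different types" - this is FALSE (a lie) because Ivy is a knave and Dave is a knave.
- Leo (knight) says "Alice and I are different types" - this is TRUE because Leo is a knight and Alice is a knave.
- Dave (knave) says "Leo is a knave" - this is FALSE (a lie) because Leo is a knight.
- Alice (knave) says "Exactly 2 of us are knights" - this is FALSE (a lie) because there are 1 knights.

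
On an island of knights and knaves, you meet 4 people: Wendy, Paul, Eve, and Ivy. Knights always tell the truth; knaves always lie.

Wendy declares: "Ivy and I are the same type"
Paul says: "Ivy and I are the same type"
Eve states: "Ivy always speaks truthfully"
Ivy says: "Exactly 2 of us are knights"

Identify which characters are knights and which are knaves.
Wendy is a knave.
Paul is a knave.
Eve is a knight.
Ivy is a knight.

Verification:
- Wendy (knave) says "Ivy and I are the same type" - this is FALSE (a lie) because Wendy is a knave and Ivy is a knight.
- Paul (knave) says "Ivy and I are the same type" - this is FALSE (a lie) because Paul is a knave and Ivy is a knight.
- Eve (knight) says "Ivy always speaks truthfully" - this is TRUE because Ivy is a knight.
- Ivy (knight) says "Exactly 2 of us are knights" - this is TRUE because there are 2 knights.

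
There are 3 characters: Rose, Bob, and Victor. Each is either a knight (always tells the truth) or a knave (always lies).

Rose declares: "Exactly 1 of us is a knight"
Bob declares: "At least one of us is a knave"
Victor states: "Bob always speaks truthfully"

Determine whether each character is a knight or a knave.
Rose is a knave.
Bob is a knight.
Victor is a knight.

Verification:
- Rose (knave) says "Exactly 1 of us is a knight" - this is FALSE (a lie) because there are 2 knights.
- Bob (knight) says "At least one of us is a knave" - this is TRUE because Rose is a knave.
- Victor (knight) says "Bob always speaks truthfully" - this is TRUE because Bob is a knight.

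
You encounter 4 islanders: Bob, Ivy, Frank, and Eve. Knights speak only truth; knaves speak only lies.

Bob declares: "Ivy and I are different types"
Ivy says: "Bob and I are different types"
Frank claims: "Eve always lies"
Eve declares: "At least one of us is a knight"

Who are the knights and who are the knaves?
Bob is a knave.
Ivy is a knave.
Frank is a knave.
Eve is a knight.

Verification:
- Bob (knave) says "Ivy and I are different types" - this is FALSE (a lie) because Bob is a knave and Ivy is a knave.
- Ivy (knave) says "Bob and I are different types" - this is FALSE (a lie) because Ivy is a knave and Bob is a knave.
- Frank (knave) says "Eve always lies" - this is FALSE (a lie) because Eve is a knight.
- Eve (knight) says "At least one of us is a knight" - this is TRUE because Eve is a knight.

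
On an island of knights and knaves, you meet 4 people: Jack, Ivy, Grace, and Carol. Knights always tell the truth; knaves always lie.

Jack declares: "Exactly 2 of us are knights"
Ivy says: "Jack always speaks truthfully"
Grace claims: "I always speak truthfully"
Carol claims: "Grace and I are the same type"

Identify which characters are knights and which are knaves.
Jack is a knave.
Ivy is a knave.
Grace is a knight.
Carol is a knave.

Verification:
- Jack (knave) says "Exactly 2 of us are knights" - this is FALSE (a lie) because there are 1 knights.
- Ivy (knave) says "Jack always speaks truthfully" - this is FALSE (a lie) because Jack is a knave.
- Grace (knight) says "I always speak truthfully" - this is TRUE because Grace is a knight.
- Carol (knave) says "Grace and I are the same type" - this is FALSE (a lie) because Carol is a knave and Grace is a knight.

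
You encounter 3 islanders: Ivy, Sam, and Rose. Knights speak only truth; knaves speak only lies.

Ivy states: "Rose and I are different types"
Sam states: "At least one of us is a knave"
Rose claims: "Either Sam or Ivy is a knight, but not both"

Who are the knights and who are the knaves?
Ivy is a knight.
Sam is a knight.
Rose is a knave.

Verification:
- Ivy (knight) says "Rose and I are different types" - this is TRUE because Ivy is a knight and Rose is a knave.
- Sam (knight) says "At least one of us is a knave" - this is TRUE because Rose is a knave.
- Rose (knave) says "Either Sam or Ivy is a knight, but not both" - this is FALSE (a lie) because Sam is a knight and Ivy is a knight.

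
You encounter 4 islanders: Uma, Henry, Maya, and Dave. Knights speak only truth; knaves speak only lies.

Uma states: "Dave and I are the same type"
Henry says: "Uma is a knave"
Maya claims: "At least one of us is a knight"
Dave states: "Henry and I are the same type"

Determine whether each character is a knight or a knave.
Uma is a knave.
Henry is a knight.
Maya is a knight.
Dave is a knight.

Verification:
- Uma (knave) says "Dave and I are the same type" - this is FALSE (a lie) because Uma is a knave and Dave is a knight.
- Henry (knight) says "Uma is a knave" - this is TRUE because Uma is a knave.
- Maya (knight) says "At least one of us is a knight" - this is TRUE because Henry, Maya, and Dave are knights.
- Dave (knight) says "Henry and I are the same type" - this is TRUE because Dave is a knight and Henry is a knight.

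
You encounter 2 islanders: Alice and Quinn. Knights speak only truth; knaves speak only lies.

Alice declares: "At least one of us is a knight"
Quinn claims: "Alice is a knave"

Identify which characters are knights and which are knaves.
Alice is a knight.
Quinn is a knave.

Verification:
- Alice (knight) says "At least one of us is a knight" - this is TRUE because Alice is a knight.
- Quinn (knave) says "Alice is a knave" - this is FALSE (a lie) because Alice is a knight.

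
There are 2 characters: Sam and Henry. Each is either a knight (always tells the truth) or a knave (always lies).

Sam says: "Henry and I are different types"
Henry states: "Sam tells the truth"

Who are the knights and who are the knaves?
Sam is a knave.
Henry is a knave.

Verification:
- Sam (knave) says "Henry and I are different types" - this is FALSE (a lie) because Sam is a knave and Henry is a knave.
- Henry (knave) says "Sam tells the truth" - this is FALSE (a lie) because Sam is a knave.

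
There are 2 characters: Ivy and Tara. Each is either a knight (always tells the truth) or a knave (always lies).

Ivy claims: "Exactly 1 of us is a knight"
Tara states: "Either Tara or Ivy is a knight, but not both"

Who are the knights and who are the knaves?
Ivy is a knave.
Tara is a knave.

Verification:
- Ivy (knave) says "Exactly 1 of us is a knight" - this is FALSE (a lie) because there are 0 knights.
- Tara (knave) says "Either Tara or Ivy is a knight, but not both" - this is FALSE (a lie) because Tara is a knave and Ivy is a knave.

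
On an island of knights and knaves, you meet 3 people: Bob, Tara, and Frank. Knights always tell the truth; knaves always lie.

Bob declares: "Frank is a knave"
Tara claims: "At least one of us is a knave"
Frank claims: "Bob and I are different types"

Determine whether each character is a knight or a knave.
Bob is a knave.
Tara is a knight.
Frank is a knight.

Verification:
- Bob (knave) says "Frank is a knave" - this is FALSE (a lie) because Frank is a knight.
- Tara (knight) says "At least one of us is a knave" - this is TRUE because Bob is a knave.
- Frank (knight) says "Bob and I are different types" - this is TRUE because Frank is a knight and Bob is a knave.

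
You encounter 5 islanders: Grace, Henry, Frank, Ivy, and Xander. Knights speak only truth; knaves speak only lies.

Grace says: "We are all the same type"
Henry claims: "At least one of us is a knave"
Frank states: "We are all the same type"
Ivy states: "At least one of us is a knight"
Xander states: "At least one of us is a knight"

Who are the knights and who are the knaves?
Grace is a knave.
Henry is a knight.
Frank is a knave.
Ivy is a knight.
Xander is a knight.

Verification:
- Grace (knave) says "We are all the same type" - this is FALSE (a lie) because Henry, Ivy, and Xander are knights and Grace and Frank are knaves.
- Henry (knight) says "At least one of us is a knave" - this is TRUE because Grace and Frank are knaves.
- Frank (knave) says "We are all the same type" - this is FALSE (a lie) because Henry, Ivy, and Xander are knights and Grace and Frank are knaves.
- Ivy (knight) says "At least one of us is a knight" - this is TRUE because Henry, Ivy, and Xander are knights.
- Xander (knight) says "At least one of us is a knight" - this is TRUE because Henry, Ivy, and Xander are knights.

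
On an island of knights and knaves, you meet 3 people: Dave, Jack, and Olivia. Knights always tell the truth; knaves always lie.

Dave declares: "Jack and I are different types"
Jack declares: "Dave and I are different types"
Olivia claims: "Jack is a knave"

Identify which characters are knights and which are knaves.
Dave is a knave.
Jack is a knave.
Olivia is a knight.

Verification:
- Dave (knave) says "Jack and I are different types" - this is FALSE (a lie) because Dave is a knave and Jack is a knave.
- Jack (knave) says "Dave and I are different types" - this is FALSE (a lie) because Jack is a knave and Dave is a knave.
- Olivia (knight) says "Jack is a knave" - this is TRUE because Jack is a knave.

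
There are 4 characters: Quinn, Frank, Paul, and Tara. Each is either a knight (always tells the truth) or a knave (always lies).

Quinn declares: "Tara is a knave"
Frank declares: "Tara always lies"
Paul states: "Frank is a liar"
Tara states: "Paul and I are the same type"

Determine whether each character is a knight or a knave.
Quinn is a knave.
Frank is a knave.
Paul is a knight.
Tara is a knight.

Verification:
- Quinn (knave) says "Tara is a knave" - this is FALSE (a lie) because Tara is a knight.
- Frank (knave) says "Tara always lies" - this is FALSE (a lie) because Tara is a knight.
- Paul (knight) says "Frank is a liar" - this is TRUE because Frank is a knave.
- Tara (knight) says "Paul and I are the same type" - this is TRUE because Tara is a knight and Paul is a knight.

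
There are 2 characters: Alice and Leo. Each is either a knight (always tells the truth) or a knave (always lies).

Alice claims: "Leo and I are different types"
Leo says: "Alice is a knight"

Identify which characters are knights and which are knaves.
Alice is a knave.
Leo is a knave.

Verification:
- Alice (knave) says "Leo and I are different types" - this is FALSE (a lie) because Alice is a knave and Leo is a knave.
- Leo (knave) says "Alice is a knight" - this is FALSE (a lie) because Alice is a knave.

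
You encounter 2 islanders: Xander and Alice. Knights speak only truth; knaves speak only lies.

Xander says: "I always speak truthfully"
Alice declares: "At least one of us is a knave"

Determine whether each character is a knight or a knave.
Xander is a knave.
Alice is a knight.

Verification:
- Xander (knave) says "I always speak truthfully" - this is FALSE (a lie) because Xander is a knave.
- Alice (knight) says "At least one of us is a knave" - this is TRUE because Xander is a knave.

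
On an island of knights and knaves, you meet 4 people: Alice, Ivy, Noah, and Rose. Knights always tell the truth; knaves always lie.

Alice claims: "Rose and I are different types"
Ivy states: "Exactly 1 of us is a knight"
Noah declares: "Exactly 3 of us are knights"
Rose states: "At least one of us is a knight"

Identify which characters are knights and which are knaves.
Alice is a knave.
Ivy is a knave.
Noah is a knave.
Rose is a knave.

Verification:
- Alice (knave) says "Rose and I are different types" - this is FALSE (a lie) because Alice is a knave and Rose is a knave.
- Ivy (knave) says "Exactly 1 of us is a knight" - this is FALSE (a lie) because there are 0 knights.
- Noah (knave) says "Exactly 3 of us are knights" - this is FALSE (a lie) because there are 0 knights.
- Rose (knave) says "At least one of us is a knight" - this is FALSE (a lie) because no one is a knight.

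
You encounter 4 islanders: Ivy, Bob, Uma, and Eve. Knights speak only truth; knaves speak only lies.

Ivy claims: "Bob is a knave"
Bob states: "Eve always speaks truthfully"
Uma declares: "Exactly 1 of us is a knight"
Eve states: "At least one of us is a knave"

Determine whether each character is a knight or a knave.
Ivy is a knave.
Bob is a knight.
Uma is a knave.
Eve is a knight.

Verification:
- Ivy (knave) says "Bob is a knave" - this is FALSE (a lie) because Bob is a knight.
- Bob (knight) says "Eve always speaks truthfully" - this is TRUE because Eve is a knight.
- Uma (knave) says "Exactly 1 of us is a knight" - this is FALSE (a lie) because there are 2 knights.
- Eve (knight) says "At least one of us is a knave" - this is TRUE because Ivy and Uma are knaves.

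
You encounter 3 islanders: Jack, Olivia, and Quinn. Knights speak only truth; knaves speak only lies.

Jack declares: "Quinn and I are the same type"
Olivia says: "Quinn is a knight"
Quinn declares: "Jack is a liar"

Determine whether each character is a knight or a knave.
Jack is a knave.
Olivia is a knight.
Quinn is a knight.

Verification:
- Jack (knave) says "Quinn and I are the same type" - this is FALSE (a lie) because Jack is a knave and Quinn is a knight.
- Olivia (knight) says "Quinn is a knight" - this is TRUE because Quinn is a knight.
- Quinn (knight) says "Jack is a liar" - this is TRUE because Jack is a knave.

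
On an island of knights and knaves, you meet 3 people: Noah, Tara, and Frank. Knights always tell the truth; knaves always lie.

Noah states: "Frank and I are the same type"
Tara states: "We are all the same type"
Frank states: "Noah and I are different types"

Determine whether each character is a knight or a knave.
Noah is a knave.
Tara is a knave.
Frank is a knight.

Verification:
- Noah (knave) says "Frank and I are the same type" - this is FALSE (a lie) because Noah is a knave and Frank is a knight.
- Tara (knave) says "We are all the same type" - this is FALSE (a lie) because Frank is a knight and Noah and Tara are knaves.
- Frank (knight) says "Noah and I are different types" - this is TRUE because Frank is a knight and Noah is a knave.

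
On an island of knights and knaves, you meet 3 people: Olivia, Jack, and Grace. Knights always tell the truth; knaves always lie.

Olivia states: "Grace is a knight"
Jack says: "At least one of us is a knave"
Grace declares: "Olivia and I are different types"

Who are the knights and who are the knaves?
Olivia is a knave.
Jack is a knight.
Grace is a knave.

Verification:
- Olivia (knave) says "Grace is a knight" - this is FALSE (a lie) because Grace is a knave.
- Jack (knight) says "At least one of us is a knave" - this is TRUE because Olivia and Grace are knaves.
- Grace (knave) says "Olivia and I are different types" - this is FALSE (a lie) because Grace is a knave and Olivia is a knave.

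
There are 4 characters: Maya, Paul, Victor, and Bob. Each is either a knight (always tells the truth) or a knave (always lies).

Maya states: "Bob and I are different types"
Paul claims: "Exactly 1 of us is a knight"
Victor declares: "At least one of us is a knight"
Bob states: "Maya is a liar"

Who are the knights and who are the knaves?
Maya is a knight.
Paul is a knave.
Victor is a knight.
Bob is a knave.

Verification:
- Maya (knight) says "Bob and I are different types" - this is TRUE because Maya is a knight and Bob is a knave.
- Paul (knave) says "Exactly 1 of us is a knight" - this is FALSE (a lie) because there are 2 knights.
- Victor (knight) says "At least one of us is a knight" - this is TRUE because Maya and Victor are knights.
- Bob (knave) says "Maya is a liar" - this is FALSE (a lie) because Maya is a knight.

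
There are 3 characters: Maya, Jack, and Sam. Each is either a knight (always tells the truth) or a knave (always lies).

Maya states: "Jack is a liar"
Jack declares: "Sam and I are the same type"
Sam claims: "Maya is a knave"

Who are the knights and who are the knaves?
Maya is a knave.
Jack is a knight.
Sam is a knight.

Verification:
- Maya (knave) says "Jack is a liar" - this is FALSE (a lie) because Jack is a knight.
- Jack (knight) says "Sam and I are the same type" - this is TRUE because Jack is a knight and Sam is a knight.
- Sam (knight) says "Maya is a knave" - this is TRUE because Maya is a knave.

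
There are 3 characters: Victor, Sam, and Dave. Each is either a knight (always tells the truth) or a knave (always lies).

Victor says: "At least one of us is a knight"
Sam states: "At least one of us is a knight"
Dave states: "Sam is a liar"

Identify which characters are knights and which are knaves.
Victor is a knight.
Sam is a knight.
Dave is a knave.

Verification:
- Victor (knight) says "At least one of us is a knight" - this is TRUE because Victor and Sam are knights.
- Sam (knight) says "At least one of us is a knight" - this is TRUE because Victor and Sam are knights.
- Dave (knave) says "Sam is a liar" - this is FALSE (a lie) because Sam is a knight.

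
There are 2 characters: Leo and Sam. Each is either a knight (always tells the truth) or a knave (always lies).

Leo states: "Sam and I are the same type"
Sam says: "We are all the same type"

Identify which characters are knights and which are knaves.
Leo is a knight.
Sam is a knight.

Verification:
- Leo (knight) says "Sam and I are the same type" - this is TRUE because Leo is a knight and Sam is a knight.
- Sam (knight) says "We are all the same type" - this is TRUE because Leo and Sam are knights.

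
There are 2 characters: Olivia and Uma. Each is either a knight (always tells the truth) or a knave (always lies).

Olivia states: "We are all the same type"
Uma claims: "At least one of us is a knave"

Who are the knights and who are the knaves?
Olivia is a knave.
Uma is a knight.

Verification:
- Olivia (knave) says "We are all the same type" - this is FALSE (a lie) because Uma is a knight and Olivia is a knave.
- Uma (knight) says "At least one of us is a knave" - this is TRUE because Olivia is a knave.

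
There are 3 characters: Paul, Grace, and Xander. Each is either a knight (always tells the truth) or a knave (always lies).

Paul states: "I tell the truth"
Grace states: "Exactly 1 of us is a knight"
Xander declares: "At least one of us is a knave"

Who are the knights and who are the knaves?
Paul is a knight.
Grace is a knave.
Xander is a knight.

Verification:
- Paul (knight) says "I tell the truth" - this is TRUE because Paul is a knight.
- Grace (knave) says "Exactly 1 of us is a knight" - this is FALSE (a lie) because there are 2 knights.
- Xander (knight) says "At least one of us is a knave" - this is TRUE because Grace is a knave.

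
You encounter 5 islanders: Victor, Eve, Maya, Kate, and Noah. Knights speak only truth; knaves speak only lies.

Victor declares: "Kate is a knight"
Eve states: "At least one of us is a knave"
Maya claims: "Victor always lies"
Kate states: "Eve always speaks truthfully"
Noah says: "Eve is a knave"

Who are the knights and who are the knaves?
Victor is a knight.
Eve is a knight.
Maya is a knave.
Kate is a knight.
Noah is a knave.

Verification:
- Victor (knight) says "Kate is a knight" - this is TRUE because Kate is a knight.
- Eve (knight) says "At least one of us is a knave" - this is TRUE because Maya and Noah are knaves.
- Maya (knave) says "Victor always lies" - this is FALSE (a lie) because Victor is a knight.
- Kate (knight) says "Eve always speaks truthfully" - this is TRUE because Eve is a knight.
- Noah (knave) says "Eve is a knave" - this is FALSE (a lie) because Eve is a knight.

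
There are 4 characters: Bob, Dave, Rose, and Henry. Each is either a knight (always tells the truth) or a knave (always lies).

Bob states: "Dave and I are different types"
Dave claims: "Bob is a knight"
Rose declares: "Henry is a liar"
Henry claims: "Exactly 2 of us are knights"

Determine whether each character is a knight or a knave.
Bob is a knave.
Dave is a knave.
Rose is a knight.
Henry is a knave.

Verification:
- Bob (knave) says "Dave and I are different types" - this is FALSE (a lie) because Bob is a knave and Dave is a knave.
- Dave (knave) says "Bob is a knight" - this is FALSE (a lie) because Bob is a knave.
- Rose (knight) says "Henry is a liar" - this is TRUE because Henry is a knave.
- Henry (knave) says "Exactly 2 of us are knights" - this is FALSE (a lie) because there are 1 knights.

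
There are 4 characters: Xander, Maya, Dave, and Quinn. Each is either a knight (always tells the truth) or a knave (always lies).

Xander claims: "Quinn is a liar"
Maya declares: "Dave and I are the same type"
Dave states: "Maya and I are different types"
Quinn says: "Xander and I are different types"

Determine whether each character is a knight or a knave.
Xander is a knave.
Maya is a knave.
Dave is a knight.
Quinn is a knight.

Verification:
- Xander (knave) says "Quinn is a liar" - this is FALSE (a lie) because Quinn is a knight.
- Maya (knave) says "Dave and I are the same type" - this is FALSE (a lie) because Maya is a knave and Dave is a knight.
- Dave (knight) says "Maya and I are different types" - this is TRUE because Dave is a knight and Maya is a knave.
- Quinn (knight) says "Xander and I are different types" - this is TRUE because Quinn is a knight and Xander is a knave.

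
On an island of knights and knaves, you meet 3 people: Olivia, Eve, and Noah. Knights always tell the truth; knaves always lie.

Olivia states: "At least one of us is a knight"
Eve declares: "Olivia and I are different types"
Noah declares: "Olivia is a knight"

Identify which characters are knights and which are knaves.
Olivia is a knave.
Eve is a knave.
Noah is a knave.

Verification:
- Olivia (knave) says "At least one of us is a knight" - this is FALSE (a lie) because no one is a knight.
- Eve (knave) says "Olivia and I are different types" - this is FALSE (a lie) because Eve is a knave and Olivia is a knave.
- Noah (knave) says "Olivia is a knight" - this is FALSE (a lie) because Olivia is a knave.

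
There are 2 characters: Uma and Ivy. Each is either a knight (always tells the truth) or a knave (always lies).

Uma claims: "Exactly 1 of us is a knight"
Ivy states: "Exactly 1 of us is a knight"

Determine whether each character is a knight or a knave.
Uma is a knave.
Ivy is a knave.

Verification:
- Uma (knave) says "Exactly 1 of us is a knight" - this is FALSE (a lie) because there are 0 knights.
- Ivy (knave) says "Exactly 1 of us is a knight" - this is FALSE (a lie) because there are 0 knights.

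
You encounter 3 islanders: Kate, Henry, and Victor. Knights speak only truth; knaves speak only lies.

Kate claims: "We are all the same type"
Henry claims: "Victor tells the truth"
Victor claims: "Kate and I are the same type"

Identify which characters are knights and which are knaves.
Kate is a knight.
Henry is a knight.
Victor is a knight.

Verification:
- Kate (knight) says "We are all the same type" - this is TRUE because Kate, Henry, and Victor are knights.
- Henry (knight) says "Victor tells the truth" - this is TRUE because Victor is a knight.
- Victor (knight) says "Kate and I are the same type" - this is TRUE because Victor is a knight and Kate is a knight.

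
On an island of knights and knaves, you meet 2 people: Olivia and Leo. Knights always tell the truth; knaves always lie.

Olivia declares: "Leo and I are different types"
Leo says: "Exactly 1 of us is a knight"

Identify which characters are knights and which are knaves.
Olivia is a knave.
Leo is a knave.

Verification:
- Olivia (knave) says "Leo and I are different types" - this is FALSE (a lie) because Olivia is a knave and Leo is a knave.
- Leo (knave) says "Exactly 1 of us is a knight" - this is FALSE (a lie) because there are 0 knights.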